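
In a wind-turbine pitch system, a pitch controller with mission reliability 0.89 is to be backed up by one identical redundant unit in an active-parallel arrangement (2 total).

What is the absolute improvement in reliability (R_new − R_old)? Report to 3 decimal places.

0.098

R_before = 0.89
R_after = 1 − (1 − 0.89)^2 = 0.988
ΔR = 0.988 − 0.89 = 0.098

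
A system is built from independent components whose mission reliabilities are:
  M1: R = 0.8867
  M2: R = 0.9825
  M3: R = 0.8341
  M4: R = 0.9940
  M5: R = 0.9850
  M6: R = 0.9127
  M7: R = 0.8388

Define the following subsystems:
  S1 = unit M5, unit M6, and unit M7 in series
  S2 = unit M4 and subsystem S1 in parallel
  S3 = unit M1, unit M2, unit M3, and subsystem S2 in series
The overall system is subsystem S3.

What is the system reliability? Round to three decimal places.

Series (M5, M6, and M7): 0.98500 × 0.91270 × 0.83880 = 0.75409
Parallel (M4 and [0.75409]): 1 − (1 − 0.99400)(1 − 0.75409) = 0.99852
Series (M1, M2, M3, and [0.99852]): 0.88670 × 0.98250 × 0.83410 × 0.99852 = 0.726

0.726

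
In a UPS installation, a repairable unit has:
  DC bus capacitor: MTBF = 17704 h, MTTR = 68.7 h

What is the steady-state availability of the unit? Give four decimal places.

A(DC bus capacitor) = MTBF/(MTBF+MTTR) = 17704/(17704+68.7) = 0.9961

0.9961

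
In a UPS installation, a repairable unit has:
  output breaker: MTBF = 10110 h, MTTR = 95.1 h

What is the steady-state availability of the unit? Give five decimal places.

0.99068

A(output breaker) = MTBF/(MTBF+MTTR) = 10110/(10110+95.1) = 0.99068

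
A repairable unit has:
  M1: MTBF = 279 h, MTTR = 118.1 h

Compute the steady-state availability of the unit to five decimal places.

A(M1) = MTBF/(MTBF+MTTR) = 279/(279+118.1) = 0.70259

0.70259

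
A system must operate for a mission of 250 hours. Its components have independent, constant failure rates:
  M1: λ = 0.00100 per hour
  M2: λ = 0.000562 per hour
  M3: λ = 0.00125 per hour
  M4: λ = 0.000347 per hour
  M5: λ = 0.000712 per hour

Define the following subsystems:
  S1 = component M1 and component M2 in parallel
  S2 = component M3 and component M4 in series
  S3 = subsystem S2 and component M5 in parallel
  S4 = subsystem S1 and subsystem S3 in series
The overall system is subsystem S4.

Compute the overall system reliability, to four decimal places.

R(M1) = exp(−0.00100 × 250) = 0.778801
R(M2) = exp(−0.000562 × 250) = 0.868924
R(M3) = exp(−0.00125 × 250) = 0.731616
R(M4) = exp(−0.000347 × 250) = 0.916906
R(M5) = exp(−0.000712 × 250) = 0.836942
Parallel (M1 and M2): 1 − (1 − 0.778801)(1 − 0.868924) = 0.971006
Series (M3 and M4): 0.731616 × 0.916906 = 0.670823
Parallel ([0.670823] and M5): 1 − (1 − 0.670823)(1 − 0.836942) = 0.946325
Series ([0.971006] and [0.946325]): 0.971006 × 0.946325 = 0.9189

0.9189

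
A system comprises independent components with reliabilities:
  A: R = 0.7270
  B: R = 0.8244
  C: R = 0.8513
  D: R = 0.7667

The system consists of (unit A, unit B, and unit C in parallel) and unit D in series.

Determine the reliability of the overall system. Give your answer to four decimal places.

Parallel (A, B, and C): 1 − (1 − 0.727000)(1 − 0.824400)(1 − 0.851300) = 0.992872
Series ([0.992872] and D): 0.992872 × 0.766700 = 0.7612

0.7612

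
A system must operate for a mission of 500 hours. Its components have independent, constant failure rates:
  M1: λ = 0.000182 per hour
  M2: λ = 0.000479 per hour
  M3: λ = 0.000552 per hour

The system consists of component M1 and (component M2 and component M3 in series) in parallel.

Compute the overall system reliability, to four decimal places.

R(M1) = exp(−0.000182 × 500) = 0.913018
R(M2) = exp(−0.000479 × 500) = 0.787021
R(M3) = exp(−0.000552 × 500) = 0.758813
Series (M2 and M3): 0.787021 × 0.758813 = 0.597202
Parallel (M1 and [0.597202]): 1 − (1 − 0.913018)(1 − 0.597202) = 0.9650

0.9650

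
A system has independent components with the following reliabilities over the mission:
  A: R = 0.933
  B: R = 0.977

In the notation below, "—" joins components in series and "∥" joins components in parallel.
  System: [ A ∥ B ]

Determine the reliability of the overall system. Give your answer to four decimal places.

0.9985

Parallel (A and B): 1 − (1 − 0.933000)(1 − 0.977000) = 0.9985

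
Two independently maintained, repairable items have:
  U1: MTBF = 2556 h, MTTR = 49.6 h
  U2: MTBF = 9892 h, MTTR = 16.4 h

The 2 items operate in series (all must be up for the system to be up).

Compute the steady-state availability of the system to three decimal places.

A(U1) = MTBF/(MTBF+MTTR) = 2556/(2556+49.6) = 0.980964
A(U2) = MTBF/(MTBF+MTTR) = 9892/(9892+16.4) = 0.998345
Series availability: 0.980964 × 0.998345 = 0.979

0.979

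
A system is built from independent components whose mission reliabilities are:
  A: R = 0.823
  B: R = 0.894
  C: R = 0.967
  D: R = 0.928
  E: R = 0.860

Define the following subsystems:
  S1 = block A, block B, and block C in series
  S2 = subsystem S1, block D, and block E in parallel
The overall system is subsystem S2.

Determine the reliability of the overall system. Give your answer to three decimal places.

0.997

Series (A, B, and C): 0.82300 × 0.89400 × 0.96700 = 0.71148
Parallel ([0.71148], D, and E): 1 − (1 − 0.71148)(1 − 0.92800)(1 − 0.86000) = 0.997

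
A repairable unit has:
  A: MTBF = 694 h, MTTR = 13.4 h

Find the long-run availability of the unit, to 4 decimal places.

0.9811

A(A) = MTBF/(MTBF+MTTR) = 694/(694+13.4) = 0.9811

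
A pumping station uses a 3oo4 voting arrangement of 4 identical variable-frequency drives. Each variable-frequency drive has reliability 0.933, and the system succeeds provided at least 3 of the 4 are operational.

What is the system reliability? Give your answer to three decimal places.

0.975

R = Σ_{i=3}^{4} C(4,i) p^i (1−p)^{4−i} with p = 0.933
C(4,3)·0.933^3·0.067^1 = 0.21766
C(4,4)·0.933^4·0.067^0 = 0.75775
Sum = 0.975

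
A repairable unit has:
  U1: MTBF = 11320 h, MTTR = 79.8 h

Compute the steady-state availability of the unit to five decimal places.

A(U1) = MTBF/(MTBF+MTTR) = 11320/(11320+79.8) = 0.99300

0.99300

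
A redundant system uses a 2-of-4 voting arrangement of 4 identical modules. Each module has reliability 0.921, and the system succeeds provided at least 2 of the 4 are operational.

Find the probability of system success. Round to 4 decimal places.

0.9981

R = Σ_{i=2}^{4} C(4,i) p^i (1−p)^{4−i} with p = 0.921
C(4,2)·0.921^2·0.079^2 = 0.031763
C(4,3)·0.921^3·0.079^1 = 0.246869
C(4,4)·0.921^4·0.079^0 = 0.719513
Sum = 0.9981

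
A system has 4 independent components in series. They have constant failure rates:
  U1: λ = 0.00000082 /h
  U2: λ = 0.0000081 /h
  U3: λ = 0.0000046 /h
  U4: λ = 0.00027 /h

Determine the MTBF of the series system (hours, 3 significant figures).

3530

Series of exponential components: λ_sys = Σ λ_i
λ_sys = 0.00000082 + 0.0000081 + 0.0000046 + 0.00027 = 2.8352e-04 /h
MTBF = 1 / λ_sys = 3530 h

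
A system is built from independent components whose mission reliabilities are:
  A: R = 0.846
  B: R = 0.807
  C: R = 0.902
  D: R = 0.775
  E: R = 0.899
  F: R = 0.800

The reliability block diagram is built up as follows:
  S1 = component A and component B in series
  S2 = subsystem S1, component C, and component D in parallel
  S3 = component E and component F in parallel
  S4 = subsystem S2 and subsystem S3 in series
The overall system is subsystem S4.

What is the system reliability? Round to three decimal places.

0.973

Series (A and B): 0.84600 × 0.80700 = 0.68272
Parallel ([0.68272], C, and D): 1 − (1 − 0.68272)(1 − 0.90200)(1 − 0.77500) = 0.99300
Parallel (E and F): 1 − (1 − 0.89900)(1 − 0.80000) = 0.97980
Series ([0.99300] and [0.97980]): 0.99300 × 0.97980 = 0.973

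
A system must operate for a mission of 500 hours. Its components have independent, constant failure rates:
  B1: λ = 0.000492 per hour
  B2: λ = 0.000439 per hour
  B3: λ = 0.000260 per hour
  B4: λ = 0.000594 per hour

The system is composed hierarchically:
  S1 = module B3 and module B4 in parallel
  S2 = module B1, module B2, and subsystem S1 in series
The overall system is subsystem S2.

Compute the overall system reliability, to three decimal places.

R(B1) = exp(−0.000492 × 500) = 0.78192
R(B2) = exp(−0.000439 × 500) = 0.80292
R(B3) = exp(−0.000260 × 500) = 0.87810
R(B4) = exp(−0.000594 × 500) = 0.74304
Parallel (B3 and B4): 1 − (1 − 0.87810)(1 − 0.74304) = 0.96868
Series (B1, B2, and [0.96868]): 0.78192 × 0.80292 × 0.96868 = 0.608

0.608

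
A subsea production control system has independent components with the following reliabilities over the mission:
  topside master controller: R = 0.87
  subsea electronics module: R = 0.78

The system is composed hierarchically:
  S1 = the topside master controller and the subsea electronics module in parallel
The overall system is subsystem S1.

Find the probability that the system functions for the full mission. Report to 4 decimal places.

0.9714

Parallel (topside master controller and subsea electronics module): 1 − (1 − 0.870000)(1 − 0.780000) = 0.9714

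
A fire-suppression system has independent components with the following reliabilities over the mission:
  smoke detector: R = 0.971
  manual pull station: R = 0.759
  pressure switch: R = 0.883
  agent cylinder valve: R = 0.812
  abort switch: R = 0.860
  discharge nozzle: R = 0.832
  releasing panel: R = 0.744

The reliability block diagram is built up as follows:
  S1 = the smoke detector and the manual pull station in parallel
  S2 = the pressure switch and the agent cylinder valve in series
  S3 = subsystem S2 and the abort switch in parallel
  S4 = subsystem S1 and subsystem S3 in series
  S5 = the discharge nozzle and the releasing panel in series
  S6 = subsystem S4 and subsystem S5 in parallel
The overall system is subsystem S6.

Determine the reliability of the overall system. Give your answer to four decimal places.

Parallel (smoke detector and manual pull station): 1 − (1 − 0.971000)(1 − 0.759000) = 0.993011
Series (pressure switch and agent cylinder valve): 0.883000 × 0.812000 = 0.716996
Parallel ([0.716996] and abort switch): 1 − (1 − 0.716996)(1 − 0.860000) = 0.960379
Series ([0.993011] and [0.960379]): 0.993011 × 0.960379 = 0.953667
Series (discharge nozzle and releasing panel): 0.832000 × 0.744000 = 0.619008
Parallel ([0.953667] and [0.619008]): 1 − (1 − 0.953667)(1 − 0.619008) = 0.9823

0.9823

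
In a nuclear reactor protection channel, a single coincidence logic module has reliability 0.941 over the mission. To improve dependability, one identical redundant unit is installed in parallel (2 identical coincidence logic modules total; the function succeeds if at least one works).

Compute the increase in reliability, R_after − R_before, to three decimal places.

0.056

R_before = 0.941
R_after = 1 − (1 − 0.941)^2 = 0.997
ΔR = 0.997 − 0.941 = 0.056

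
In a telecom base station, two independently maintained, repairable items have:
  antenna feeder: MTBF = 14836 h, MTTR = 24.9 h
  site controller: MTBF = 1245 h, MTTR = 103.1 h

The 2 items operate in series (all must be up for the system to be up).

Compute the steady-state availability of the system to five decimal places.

A(antenna feeder) = MTBF/(MTBF+MTTR) = 14836/(14836+24.9) = 0.998324
A(site controller) = MTBF/(MTBF+MTTR) = 1245/(1245+103.1) = 0.923522
Series availability: 0.998324 × 0.923522 = 0.92197

0.92197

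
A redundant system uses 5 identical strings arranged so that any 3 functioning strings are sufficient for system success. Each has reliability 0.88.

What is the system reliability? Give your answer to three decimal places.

0.986

R = Σ_{i=3}^{5} C(5,i) p^i (1−p)^{5−i} with p = 0.88
C(5,3)·0.88^3·0.12^2 = 0.09813
C(5,4)·0.88^4·0.12^1 = 0.35982
C(5,5)·0.88^5·0.12^0 = 0.52773
Sum = 0.986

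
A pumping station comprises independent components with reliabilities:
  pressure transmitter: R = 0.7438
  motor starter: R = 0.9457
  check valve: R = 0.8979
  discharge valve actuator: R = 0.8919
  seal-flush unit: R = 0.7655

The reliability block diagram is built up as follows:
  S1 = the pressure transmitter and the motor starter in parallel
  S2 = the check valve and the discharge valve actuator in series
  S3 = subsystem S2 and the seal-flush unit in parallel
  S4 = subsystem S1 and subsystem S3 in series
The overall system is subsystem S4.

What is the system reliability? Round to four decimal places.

Parallel (pressure transmitter and motor starter): 1 − (1 − 0.743800)(1 − 0.945700) = 0.986088
Series (check valve and discharge valve actuator): 0.897900 × 0.891900 = 0.800837
Parallel ([0.800837] and seal-flush unit): 1 − (1 − 0.800837)(1 − 0.765500) = 0.953296
Series ([0.986088] and [0.953296]): 0.986088 × 0.953296 = 0.9400

0.9400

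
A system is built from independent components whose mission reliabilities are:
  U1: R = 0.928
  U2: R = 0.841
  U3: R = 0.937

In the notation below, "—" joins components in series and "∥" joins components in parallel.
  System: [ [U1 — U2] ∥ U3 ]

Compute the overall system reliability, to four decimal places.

0.9862

Series (U1 and U2): 0.928000 × 0.841000 = 0.780448
Parallel ([0.780448] and U3): 1 − (1 − 0.780448)(1 − 0.937000) = 0.9862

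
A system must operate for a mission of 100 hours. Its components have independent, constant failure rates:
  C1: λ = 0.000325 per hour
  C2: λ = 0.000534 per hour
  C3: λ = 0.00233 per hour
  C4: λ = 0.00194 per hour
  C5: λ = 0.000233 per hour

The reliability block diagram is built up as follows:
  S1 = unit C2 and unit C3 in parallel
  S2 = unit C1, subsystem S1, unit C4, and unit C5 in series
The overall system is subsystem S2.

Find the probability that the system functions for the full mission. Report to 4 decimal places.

R(C1) = exp(−0.000325 × 100) = 0.968022
R(C2) = exp(−0.000534 × 100) = 0.948001
R(C3) = exp(−0.00233 × 100) = 0.792154
R(C4) = exp(−0.00194 × 100) = 0.823658
R(C5) = exp(−0.000233 × 100) = 0.976969
Parallel (C2 and C3): 1 − (1 − 0.948001)(1 − 0.792154) = 0.989192
Series (C1, [0.989192], C4, and C5): 0.968022 × 0.989192 × 0.823658 × 0.976969 = 0.7705

0.7705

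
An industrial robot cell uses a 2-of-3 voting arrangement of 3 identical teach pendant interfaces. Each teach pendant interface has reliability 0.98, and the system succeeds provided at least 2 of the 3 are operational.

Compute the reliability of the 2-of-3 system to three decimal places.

R = Σ_{i=2}^{3} C(3,i) p^i (1−p)^{3−i} with p = 0.98
C(3,2)·0.98^2·0.02^1 = 0.05762
C(3,3)·0.98^3·0.02^0 = 0.94119
Sum = 0.999

0.999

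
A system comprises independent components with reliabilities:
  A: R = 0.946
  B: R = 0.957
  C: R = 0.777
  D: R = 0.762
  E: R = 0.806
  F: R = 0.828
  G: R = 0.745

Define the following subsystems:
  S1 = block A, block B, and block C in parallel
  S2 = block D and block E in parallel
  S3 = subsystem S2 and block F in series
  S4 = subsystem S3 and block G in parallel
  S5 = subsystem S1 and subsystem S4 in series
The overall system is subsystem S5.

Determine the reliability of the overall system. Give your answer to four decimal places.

Parallel (A, B, and C): 1 − (1 − 0.946000)(1 − 0.957000)(1 − 0.777000) = 0.999482
Parallel (D and E): 1 − (1 − 0.762000)(1 − 0.806000) = 0.953828
Series ([0.953828] and F): 0.953828 × 0.828000 = 0.789770
Parallel ([0.789770] and G): 1 − (1 − 0.789770)(1 − 0.745000) = 0.946391
Series ([0.999482] and [0.946391]): 0.999482 × 0.946391 = 0.9459

0.9459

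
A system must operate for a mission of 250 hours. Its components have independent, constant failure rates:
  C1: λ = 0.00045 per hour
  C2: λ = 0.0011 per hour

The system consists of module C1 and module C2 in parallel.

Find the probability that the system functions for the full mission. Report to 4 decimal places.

R(C1) = exp(−0.00045 × 250) = 0.893597
R(C2) = exp(−0.0011 × 250) = 0.759572
Parallel (C1 and C2): 1 − (1 − 0.893597)(1 − 0.759572) = 0.9744

0.9744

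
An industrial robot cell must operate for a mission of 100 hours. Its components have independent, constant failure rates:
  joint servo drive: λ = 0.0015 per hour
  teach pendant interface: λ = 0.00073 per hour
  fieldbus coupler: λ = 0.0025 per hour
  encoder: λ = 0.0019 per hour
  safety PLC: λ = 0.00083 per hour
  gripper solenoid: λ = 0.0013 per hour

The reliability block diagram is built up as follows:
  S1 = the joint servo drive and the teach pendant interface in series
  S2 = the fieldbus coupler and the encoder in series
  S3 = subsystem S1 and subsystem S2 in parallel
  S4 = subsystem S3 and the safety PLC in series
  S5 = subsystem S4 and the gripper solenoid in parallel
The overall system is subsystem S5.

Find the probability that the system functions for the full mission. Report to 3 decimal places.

0.982

R(joint servo drive) = exp(−0.0015 × 100) = 0.86071
R(teach pendant interface) = exp(−0.00073 × 100) = 0.92960
R(fieldbus coupler) = exp(−0.0025 × 100) = 0.77880
R(encoder) = exp(−0.0019 × 100) = 0.82696
R(safety PLC) = exp(−0.00083 × 100) = 0.92035
R(gripper solenoid) = exp(−0.0013 × 100) = 0.87810
Series (joint servo drive and teach pendant interface): 0.86071 × 0.92960 = 0.80012
Series (fieldbus coupler and encoder): 0.77880 × 0.82696 = 0.64404
Parallel ([0.80012] and [0.64404]): 1 − (1 − 0.80012)(1 − 0.64404) = 0.92885
Series ([0.92885] and safety PLC): 0.92885 × 0.92035 = 0.85487
Parallel ([0.85487] and gripper solenoid): 1 − (1 − 0.85487)(1 − 0.87810) = 0.982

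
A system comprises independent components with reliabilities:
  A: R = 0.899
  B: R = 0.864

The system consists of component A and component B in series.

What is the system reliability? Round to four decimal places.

0.7767

Series (A and B): 0.899000 × 0.864000 = 0.7767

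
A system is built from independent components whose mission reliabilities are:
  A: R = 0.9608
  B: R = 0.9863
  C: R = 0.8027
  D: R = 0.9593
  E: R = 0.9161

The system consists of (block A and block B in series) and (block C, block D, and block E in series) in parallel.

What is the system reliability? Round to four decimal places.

Series (A and B): 0.960800 × 0.986300 = 0.947637
Series (C, D, and E): 0.802700 × 0.959300 × 0.916100 = 0.705425
Parallel ([0.947637] and [0.705425]): 1 − (1 − 0.947637)(1 − 0.705425) = 0.9846

0.9846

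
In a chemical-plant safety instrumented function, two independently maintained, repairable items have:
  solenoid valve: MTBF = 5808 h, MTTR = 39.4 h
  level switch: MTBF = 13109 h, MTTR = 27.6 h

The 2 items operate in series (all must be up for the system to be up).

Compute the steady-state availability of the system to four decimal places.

A(solenoid valve) = MTBF/(MTBF+MTTR) = 5808/(5808+39.4) = 0.993262
A(level switch) = MTBF/(MTBF+MTTR) = 13109/(13109+27.6) = 0.997899
Series availability: 0.993262 × 0.997899 = 0.9912

0.9912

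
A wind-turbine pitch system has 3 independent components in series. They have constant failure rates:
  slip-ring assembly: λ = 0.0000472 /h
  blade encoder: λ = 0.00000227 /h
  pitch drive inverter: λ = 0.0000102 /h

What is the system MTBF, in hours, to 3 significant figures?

Series of exponential components: λ_sys = Σ λ_i
λ_sys = 0.0000472 + 0.00000227 + 0.0000102 = 5.9670e-05 /h
MTBF = 1 / λ_sys = 16800 h

16800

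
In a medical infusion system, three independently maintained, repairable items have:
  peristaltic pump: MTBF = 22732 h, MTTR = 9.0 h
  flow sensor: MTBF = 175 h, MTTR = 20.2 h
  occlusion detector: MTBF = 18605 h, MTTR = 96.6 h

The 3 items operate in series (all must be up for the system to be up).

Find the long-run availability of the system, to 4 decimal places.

0.8915

A(peristaltic pump) = MTBF/(MTBF+MTTR) = 22732/(22732+9.0) = 0.999604
A(flow sensor) = MTBF/(MTBF+MTTR) = 175/(175+20.2) = 0.896516
A(occlusion detector) = MTBF/(MTBF+MTTR) = 18605/(18605+96.6) = 0.994835
Series availability: 0.999604 × 0.896516 × 0.994835 = 0.8915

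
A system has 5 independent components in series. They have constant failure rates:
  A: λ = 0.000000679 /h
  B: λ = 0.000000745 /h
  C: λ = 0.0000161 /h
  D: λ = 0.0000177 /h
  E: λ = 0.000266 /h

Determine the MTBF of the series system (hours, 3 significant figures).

Series of exponential components: λ_sys = Σ λ_i
λ_sys = 0.000000679 + 0.000000745 + 0.0000161 + 0.0000177 + 0.000266 = 3.0122e-04 /h
MTBF = 1 / λ_sys = 3320 h

3320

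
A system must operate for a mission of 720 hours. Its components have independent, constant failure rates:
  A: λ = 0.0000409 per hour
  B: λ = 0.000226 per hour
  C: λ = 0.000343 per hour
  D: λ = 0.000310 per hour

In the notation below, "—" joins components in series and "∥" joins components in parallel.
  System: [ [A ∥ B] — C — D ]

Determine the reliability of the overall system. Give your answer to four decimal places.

0.6222

R(A) = exp(−0.0000409 × 720) = 0.970981
R(B) = exp(−0.000226 × 720) = 0.849829
R(C) = exp(−0.000343 × 720) = 0.781172
R(D) = exp(−0.000310 × 720) = 0.799955
Parallel (A and B): 1 − (1 − 0.970981)(1 − 0.849829) = 0.995642
Series ([0.995642], C, and D): 0.995642 × 0.781172 × 0.799955 = 0.6222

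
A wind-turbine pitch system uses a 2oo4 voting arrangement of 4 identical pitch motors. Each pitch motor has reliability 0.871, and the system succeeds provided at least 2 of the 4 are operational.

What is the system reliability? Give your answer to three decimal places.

0.992

R = Σ_{i=2}^{4} C(4,i) p^i (1−p)^{4−i} with p = 0.871
C(4,2)·0.871^2·0.129^2 = 0.07575
C(4,3)·0.871^3·0.129^1 = 0.34096
C(4,4)·0.871^4·0.129^0 = 0.57554
Sum = 0.992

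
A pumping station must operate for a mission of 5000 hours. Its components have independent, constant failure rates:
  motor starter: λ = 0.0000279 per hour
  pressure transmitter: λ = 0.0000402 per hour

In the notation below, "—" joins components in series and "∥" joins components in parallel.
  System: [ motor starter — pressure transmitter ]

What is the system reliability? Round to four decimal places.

0.7114

R(motor starter) = exp(−0.0000279 × 5000) = 0.869793
R(pressure transmitter) = exp(−0.0000402 × 5000) = 0.817912
Series (motor starter and pressure transmitter): 0.869793 × 0.817912 = 0.7114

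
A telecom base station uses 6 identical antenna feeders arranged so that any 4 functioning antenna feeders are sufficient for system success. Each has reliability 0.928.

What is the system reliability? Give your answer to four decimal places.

R = Σ_{i=4}^{6} C(6,i) p^i (1−p)^{6−i} with p = 0.928
C(6,4)·0.928^4·0.072^2 = 0.057670
C(6,5)·0.928^5·0.072^1 = 0.297320
C(6,6)·0.928^6·0.072^0 = 0.638687
Sum = 0.9937

0.9937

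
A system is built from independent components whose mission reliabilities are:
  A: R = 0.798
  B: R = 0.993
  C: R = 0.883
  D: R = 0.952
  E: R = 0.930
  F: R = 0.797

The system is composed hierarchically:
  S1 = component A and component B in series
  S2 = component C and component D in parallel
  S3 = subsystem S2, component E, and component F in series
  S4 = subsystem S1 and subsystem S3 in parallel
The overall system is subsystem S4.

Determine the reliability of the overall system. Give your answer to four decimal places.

0.9454

Series (A and B): 0.798000 × 0.993000 = 0.792414
Parallel (C and D): 1 − (1 − 0.883000)(1 − 0.952000) = 0.994384
Series ([0.994384], E, and F): 0.994384 × 0.930000 × 0.797000 = 0.737047
Parallel ([0.792414] and [0.737047]): 1 − (1 − 0.792414)(1 − 0.737047) = 0.9454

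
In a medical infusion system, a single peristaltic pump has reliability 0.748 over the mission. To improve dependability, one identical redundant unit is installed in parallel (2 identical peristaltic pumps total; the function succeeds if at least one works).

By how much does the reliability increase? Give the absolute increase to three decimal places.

R_before = 0.748
R_after = 1 − (1 − 0.748)^2 = 0.936
ΔR = 0.936 − 0.748 = 0.188

0.188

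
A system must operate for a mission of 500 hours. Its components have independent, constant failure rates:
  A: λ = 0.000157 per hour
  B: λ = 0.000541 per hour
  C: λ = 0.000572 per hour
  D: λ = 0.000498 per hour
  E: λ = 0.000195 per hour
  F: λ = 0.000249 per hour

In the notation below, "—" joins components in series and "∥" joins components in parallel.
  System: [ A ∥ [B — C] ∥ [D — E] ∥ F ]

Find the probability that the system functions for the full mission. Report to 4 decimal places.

R(A) = exp(−0.000157 × 500) = 0.924502
R(B) = exp(−0.000541 × 500) = 0.762998
R(C) = exp(−0.000572 × 500) = 0.751263
R(D) = exp(−0.000498 × 500) = 0.779580
R(E) = exp(−0.000195 × 500) = 0.907102
R(F) = exp(−0.000249 × 500) = 0.882938
Series (B and C): 0.762998 × 0.751263 = 0.573212
Series (D and E): 0.779580 × 0.907102 = 0.707159
Parallel (A, [0.573212], [0.707159], and F): 1 − (1 − 0.924502)(1 − 0.573212)(1 − 0.707159)(1 − 0.882938) = 0.9989

0.9989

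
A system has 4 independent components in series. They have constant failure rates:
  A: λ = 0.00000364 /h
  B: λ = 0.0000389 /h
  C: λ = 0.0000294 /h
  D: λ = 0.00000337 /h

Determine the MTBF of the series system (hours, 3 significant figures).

Series of exponential components: λ_sys = Σ λ_i
λ_sys = 0.00000364 + 0.0000389 + 0.0000294 + 0.00000337 = 7.5310e-05 /h
MTBF = 1 / λ_sys = 13300 h

13300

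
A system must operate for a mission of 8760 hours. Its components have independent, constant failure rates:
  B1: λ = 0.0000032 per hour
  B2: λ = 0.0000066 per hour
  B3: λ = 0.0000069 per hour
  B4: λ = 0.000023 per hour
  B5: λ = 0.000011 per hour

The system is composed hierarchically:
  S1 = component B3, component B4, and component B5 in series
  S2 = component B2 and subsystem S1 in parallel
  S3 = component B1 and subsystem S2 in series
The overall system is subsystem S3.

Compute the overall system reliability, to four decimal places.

0.9559

R(B1) = exp(−0.0000032 × 8760) = 0.972357
R(B2) = exp(−0.0000066 × 8760) = 0.943824
R(B3) = exp(−0.0000069 × 8760) = 0.941346
R(B4) = exp(−0.000023 × 8760) = 0.817520
R(B5) = exp(−0.000011 × 8760) = 0.908137
Series (B3, B4, and B5): 0.941346 × 0.817520 × 0.908137 = 0.698874
Parallel (B2 and [0.698874]): 1 − (1 − 0.943824)(1 − 0.698874) = 0.983084
Series (B1 and [0.983084]): 0.972357 × 0.983084 = 0.9559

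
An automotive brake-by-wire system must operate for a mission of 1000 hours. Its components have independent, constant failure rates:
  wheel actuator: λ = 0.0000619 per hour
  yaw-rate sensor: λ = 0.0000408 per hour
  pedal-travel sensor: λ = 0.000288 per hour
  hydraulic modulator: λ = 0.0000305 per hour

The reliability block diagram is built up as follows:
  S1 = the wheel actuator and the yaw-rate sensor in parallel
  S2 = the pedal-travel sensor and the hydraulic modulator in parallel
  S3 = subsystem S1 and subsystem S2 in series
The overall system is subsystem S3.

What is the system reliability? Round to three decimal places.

0.990

R(wheel actuator) = exp(−0.0000619 × 1000) = 0.93998
R(yaw-rate sensor) = exp(−0.0000408 × 1000) = 0.96002
R(pedal-travel sensor) = exp(−0.000288 × 1000) = 0.74976
R(hydraulic modulator) = exp(−0.0000305 × 1000) = 0.96996
Parallel (wheel actuator and yaw-rate sensor): 1 − (1 − 0.93998)(1 − 0.96002) = 0.99760
Parallel (pedal-travel sensor and hydraulic modulator): 1 − (1 − 0.74976)(1 − 0.96996) = 0.99248
Series ([0.99760] and [0.99248]): 0.99760 × 0.99248 = 0.990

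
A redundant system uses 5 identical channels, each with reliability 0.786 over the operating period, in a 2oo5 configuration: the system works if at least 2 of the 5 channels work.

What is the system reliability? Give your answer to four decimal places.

R = Σ_{i=2}^{5} C(5,i) p^i (1−p)^{5−i} with p = 0.786
C(5,2)·0.786^2·0.214^3 = 0.060546
C(5,3)·0.786^3·0.214^2 = 0.222380
C(5,4)·0.786^4·0.214^1 = 0.408389
C(5,5)·0.786^5·0.214^0 = 0.299994
Sum = 0.9913

0.9913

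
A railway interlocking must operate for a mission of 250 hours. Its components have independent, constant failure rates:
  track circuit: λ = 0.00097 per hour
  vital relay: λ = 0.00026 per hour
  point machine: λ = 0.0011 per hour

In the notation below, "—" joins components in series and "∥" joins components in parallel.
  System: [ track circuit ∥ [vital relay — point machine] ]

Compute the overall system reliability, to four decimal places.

R(track circuit) = exp(−0.00097 × 250) = 0.784664
R(vital relay) = exp(−0.00026 × 250) = 0.937067
R(point machine) = exp(−0.0011 × 250) = 0.759572
Series (vital relay and point machine): 0.937067 × 0.759572 = 0.711770
Parallel (track circuit and [0.711770]): 1 − (1 − 0.784664)(1 − 0.711770) = 0.9379

0.9379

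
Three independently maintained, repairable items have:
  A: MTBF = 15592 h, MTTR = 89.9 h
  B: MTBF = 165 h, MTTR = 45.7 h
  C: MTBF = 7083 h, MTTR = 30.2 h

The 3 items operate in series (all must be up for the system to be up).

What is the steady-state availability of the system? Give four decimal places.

0.7753

A(A) = MTBF/(MTBF+MTTR) = 15592/(15592+89.9) = 0.994267
A(B) = MTBF/(MTBF+MTTR) = 165/(165+45.7) = 0.783104
A(C) = MTBF/(MTBF+MTTR) = 7083/(7083+30.2) = 0.995754
Series availability: 0.994267 × 0.783104 × 0.995754 = 0.7753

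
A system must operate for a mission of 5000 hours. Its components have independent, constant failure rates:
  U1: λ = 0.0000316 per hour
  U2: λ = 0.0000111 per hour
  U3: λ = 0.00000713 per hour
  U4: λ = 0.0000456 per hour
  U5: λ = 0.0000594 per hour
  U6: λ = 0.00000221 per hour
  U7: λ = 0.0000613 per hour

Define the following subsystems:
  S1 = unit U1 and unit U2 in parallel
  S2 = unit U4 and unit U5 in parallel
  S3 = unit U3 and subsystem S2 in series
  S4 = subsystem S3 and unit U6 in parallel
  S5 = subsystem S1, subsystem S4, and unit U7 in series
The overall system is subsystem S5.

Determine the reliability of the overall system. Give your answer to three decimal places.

R(U1) = exp(−0.0000316 × 5000) = 0.85385
R(U2) = exp(−0.0000111 × 5000) = 0.94601
R(U3) = exp(−0.00000713 × 5000) = 0.96498
R(U4) = exp(−0.0000456 × 5000) = 0.79612
R(U5) = exp(−0.0000594 × 5000) = 0.74304
R(U6) = exp(−0.00000221 × 5000) = 0.98901
R(U7) = exp(−0.0000613 × 5000) = 0.73602
Parallel (U1 and U2): 1 − (1 − 0.85385)(1 − 0.94601) = 0.99211
Parallel (U4 and U5): 1 − (1 − 0.79612)(1 − 0.74304) = 0.94761
Series (U3 and [0.94761]): 0.96498 × 0.94761 = 0.91442
Parallel ([0.91442] and U6): 1 − (1 − 0.91442)(1 − 0.98901) = 0.99906
Series ([0.99211], [0.99906], and U7): 0.99211 × 0.99906 × 0.73602 = 0.730

0.730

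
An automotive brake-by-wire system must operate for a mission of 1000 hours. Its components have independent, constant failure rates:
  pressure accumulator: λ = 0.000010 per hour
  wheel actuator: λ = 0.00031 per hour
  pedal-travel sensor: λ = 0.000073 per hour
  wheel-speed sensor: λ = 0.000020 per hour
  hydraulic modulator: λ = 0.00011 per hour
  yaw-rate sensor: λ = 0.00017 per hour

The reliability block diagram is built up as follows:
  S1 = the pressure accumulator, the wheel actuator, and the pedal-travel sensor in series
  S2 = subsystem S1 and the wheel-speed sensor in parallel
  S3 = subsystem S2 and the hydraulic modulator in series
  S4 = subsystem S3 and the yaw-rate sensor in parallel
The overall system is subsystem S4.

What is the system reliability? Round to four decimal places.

0.9828

R(pressure accumulator) = exp(−0.000010 × 1000) = 0.990050
R(wheel actuator) = exp(−0.00031 × 1000) = 0.733447
R(pedal-travel sensor) = exp(−0.000073 × 1000) = 0.929601
R(wheel-speed sensor) = exp(−0.000020 × 1000) = 0.980199
R(hydraulic modulator) = exp(−0.00011 × 1000) = 0.895834
R(yaw-rate sensor) = exp(−0.00017 × 1000) = 0.843665
Series (pressure accumulator, wheel actuator, and pedal-travel sensor): 0.990050 × 0.733447 × 0.929601 = 0.675029
Parallel ([0.675029] and wheel-speed sensor): 1 − (1 − 0.675029)(1 − 0.980199) = 0.993565
Series ([0.993565] and hydraulic modulator): 0.993565 × 0.895834 = 0.890069
Parallel ([0.890069] and yaw-rate sensor): 1 − (1 − 0.890069)(1 − 0.843665) = 0.9828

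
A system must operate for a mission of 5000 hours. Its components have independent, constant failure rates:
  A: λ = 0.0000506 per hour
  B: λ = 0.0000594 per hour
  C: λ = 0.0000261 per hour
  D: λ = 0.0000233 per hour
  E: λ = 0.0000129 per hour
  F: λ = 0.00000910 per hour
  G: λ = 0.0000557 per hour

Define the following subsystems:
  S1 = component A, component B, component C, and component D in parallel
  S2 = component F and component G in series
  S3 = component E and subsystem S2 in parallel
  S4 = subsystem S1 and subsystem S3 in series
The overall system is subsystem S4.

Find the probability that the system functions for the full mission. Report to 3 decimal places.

R(A) = exp(−0.0000506 × 5000) = 0.77647
R(B) = exp(−0.0000594 × 5000) = 0.74304
R(C) = exp(−0.0000261 × 5000) = 0.87766
R(D) = exp(−0.0000233 × 5000) = 0.89003
R(E) = exp(−0.0000129 × 5000) = 0.93754
R(F) = exp(−0.00000910 × 5000) = 0.95552
R(G) = exp(−0.0000557 × 5000) = 0.75692
Parallel (A, B, C, and D): 1 − (1 − 0.77647)(1 − 0.74304)(1 − 0.87766)(1 − 0.89003) = 0.99923
Series (F and G): 0.95552 × 0.75692 = 0.72325
Parallel (E and [0.72325]): 1 − (1 − 0.93754)(1 − 0.72325) = 0.98271
Series ([0.99923] and [0.98271]): 0.99923 × 0.98271 = 0.982

0.982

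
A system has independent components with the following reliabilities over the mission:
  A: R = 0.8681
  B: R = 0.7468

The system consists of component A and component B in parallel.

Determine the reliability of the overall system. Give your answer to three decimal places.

Parallel (A and B): 1 − (1 − 0.86810)(1 − 0.74680) = 0.967

0.967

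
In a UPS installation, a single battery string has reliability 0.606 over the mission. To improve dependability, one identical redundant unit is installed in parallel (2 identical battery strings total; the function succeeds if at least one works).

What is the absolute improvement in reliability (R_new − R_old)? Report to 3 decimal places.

0.239

R_before = 0.606
R_after = 1 − (1 − 0.606)^2 = 0.845
ΔR = 0.845 − 0.606 = 0.239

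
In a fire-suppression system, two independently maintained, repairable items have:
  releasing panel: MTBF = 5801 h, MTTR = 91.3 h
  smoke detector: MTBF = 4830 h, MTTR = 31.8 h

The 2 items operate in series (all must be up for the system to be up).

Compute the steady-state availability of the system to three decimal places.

0.978

A(releasing panel) = MTBF/(MTBF+MTTR) = 5801/(5801+91.3) = 0.984505
A(smoke detector) = MTBF/(MTBF+MTTR) = 4830/(4830+31.8) = 0.993459
Series availability: 0.984505 × 0.993459 = 0.978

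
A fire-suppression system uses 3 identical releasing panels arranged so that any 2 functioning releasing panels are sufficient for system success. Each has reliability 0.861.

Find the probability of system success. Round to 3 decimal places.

0.947

R = Σ_{i=2}^{3} C(3,i) p^i (1−p)^{3−i} with p = 0.861
C(3,2)·0.861^2·0.139^1 = 0.30913
C(3,3)·0.861^3·0.139^0 = 0.63828
Sum = 0.947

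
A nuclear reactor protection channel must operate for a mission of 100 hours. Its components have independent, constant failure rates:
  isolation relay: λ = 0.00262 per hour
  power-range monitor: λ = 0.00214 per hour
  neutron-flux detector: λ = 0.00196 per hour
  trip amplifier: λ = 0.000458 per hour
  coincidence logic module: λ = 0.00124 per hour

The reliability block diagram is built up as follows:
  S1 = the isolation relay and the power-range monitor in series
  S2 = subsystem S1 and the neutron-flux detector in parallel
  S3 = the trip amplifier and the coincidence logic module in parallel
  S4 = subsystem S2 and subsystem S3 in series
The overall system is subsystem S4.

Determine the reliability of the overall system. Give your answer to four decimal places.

0.9277

R(isolation relay) = exp(−0.00262 × 100) = 0.769511
R(power-range monitor) = exp(−0.00214 × 100) = 0.807348
R(neutron-flux detector) = exp(−0.00196 × 100) = 0.822012
R(trip amplifier) = exp(−0.000458 × 100) = 0.955233
R(coincidence logic module) = exp(−0.00124 × 100) = 0.883380
Series (isolation relay and power-range monitor): 0.769511 × 0.807348 = 0.621263
Parallel ([0.621263] and neutron-flux detector): 1 − (1 − 0.621263)(1 − 0.822012) = 0.932589
Parallel (trip amplifier and coincidence logic module): 1 − (1 − 0.955233)(1 − 0.883380) = 0.994779
Series ([0.932589] and [0.994779]): 0.932589 × 0.994779 = 0.9277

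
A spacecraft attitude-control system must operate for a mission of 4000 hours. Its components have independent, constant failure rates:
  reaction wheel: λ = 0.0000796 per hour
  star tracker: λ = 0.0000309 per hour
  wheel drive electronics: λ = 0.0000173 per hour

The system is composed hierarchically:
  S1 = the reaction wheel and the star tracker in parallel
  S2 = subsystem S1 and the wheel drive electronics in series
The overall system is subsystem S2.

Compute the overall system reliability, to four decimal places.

R(reaction wheel) = exp(−0.0000796 × 4000) = 0.727312
R(star tracker) = exp(−0.0000309 × 4000) = 0.883733
R(wheel drive electronics) = exp(−0.0000173 × 4000) = 0.933140
Parallel (reaction wheel and star tracker): 1 − (1 − 0.727312)(1 − 0.883733) = 0.968295
Series ([0.968295] and wheel drive electronics): 0.968295 × 0.933140 = 0.9036

0.9036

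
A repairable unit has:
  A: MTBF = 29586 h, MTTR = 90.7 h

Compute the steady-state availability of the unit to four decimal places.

0.9969

A(A) = MTBF/(MTBF+MTTR) = 29586/(29586+90.7) = 0.9969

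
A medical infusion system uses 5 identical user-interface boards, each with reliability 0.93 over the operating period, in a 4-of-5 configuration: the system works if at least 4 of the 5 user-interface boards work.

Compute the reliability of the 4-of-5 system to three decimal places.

R = Σ_{i=4}^{5} C(5,i) p^i (1−p)^{5−i} with p = 0.93
C(5,4)·0.93^4·0.07^1 = 0.26182
C(5,5)·0.93^5·0.07^0 = 0.69569
Sum = 0.958

0.958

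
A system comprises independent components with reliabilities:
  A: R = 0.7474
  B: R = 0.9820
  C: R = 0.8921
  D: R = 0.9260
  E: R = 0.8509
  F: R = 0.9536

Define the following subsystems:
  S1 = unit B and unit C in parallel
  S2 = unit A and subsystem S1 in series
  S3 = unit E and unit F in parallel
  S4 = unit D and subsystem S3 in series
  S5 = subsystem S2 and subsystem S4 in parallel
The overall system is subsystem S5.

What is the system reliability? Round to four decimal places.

0.9796

Parallel (B and C): 1 − (1 − 0.982000)(1 − 0.892100) = 0.998058
Series (A and [0.998058]): 0.747400 × 0.998058 = 0.745949
Parallel (E and F): 1 − (1 − 0.850900)(1 − 0.953600) = 0.993082
Series (D and [0.993082]): 0.926000 × 0.993082 = 0.919594
Parallel ([0.745949] and [0.919594]): 1 − (1 − 0.745949)(1 − 0.919594) = 0.9796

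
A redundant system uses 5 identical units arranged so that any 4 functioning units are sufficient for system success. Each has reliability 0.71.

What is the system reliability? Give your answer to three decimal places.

R = Σ_{i=4}^{5} C(5,i) p^i (1−p)^{5−i} with p = 0.71
C(5,4)·0.71^4·0.29^1 = 0.36847
C(5,5)·0.71^5·0.29^0 = 0.18042
Sum = 0.549

0.549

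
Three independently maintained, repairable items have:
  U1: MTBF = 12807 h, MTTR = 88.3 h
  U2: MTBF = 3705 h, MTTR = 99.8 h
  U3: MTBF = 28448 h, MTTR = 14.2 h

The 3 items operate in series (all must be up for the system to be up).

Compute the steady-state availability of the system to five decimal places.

A(U1) = MTBF/(MTBF+MTTR) = 12807/(12807+88.3) = 0.993153
A(U2) = MTBF/(MTBF+MTTR) = 3705/(3705+99.8) = 0.973770
A(U3) = MTBF/(MTBF+MTTR) = 28448/(28448+14.2) = 0.999501
Series availability: 0.993153 × 0.973770 × 0.999501 = 0.96662

0.96662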